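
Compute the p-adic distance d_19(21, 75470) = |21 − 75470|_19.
d_19(21, 75470) = 1/6859

Step 1 — x − y = 21 − 75470 = -75449. Step 2 — v_19(-75449) = 3 (factor: -75449 = −(19^3 · 11); the sign does not affect v_p). Step 3 — |x − y|_19 = 19^{-3} = 1/6859.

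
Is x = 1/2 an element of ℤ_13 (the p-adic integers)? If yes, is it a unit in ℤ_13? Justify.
x ∈ ℤ_13^× (unit); v_13(x) = 0

ℤ_13 = {x ∈ ℚ_13 : v_13(x) ≥ 0} and ℤ_13^× = {x ∈ ℤ_13 : v_13(x) = 0}. Here v_13(1/2) = v_13(num) − v_13(den) = 0; compare against these criteria.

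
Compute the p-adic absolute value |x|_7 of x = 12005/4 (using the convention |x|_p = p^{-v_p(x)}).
|12005/4|_7 = 1/2401

Step 1 — compute v_7(x) by factoring powers of 7 out of the numerator and denominator: v_7(12005/4) = 4. Step 2 — apply |x|_p = p^{-v_p(x)} = 7^{-4} = 1/2401.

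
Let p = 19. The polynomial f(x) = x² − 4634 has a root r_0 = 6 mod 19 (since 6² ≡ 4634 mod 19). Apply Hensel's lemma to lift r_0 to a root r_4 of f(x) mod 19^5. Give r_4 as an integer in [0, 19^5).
r_4 = 1812188 (mod 2476099)

Hensel's recurrence: r_{i+1} = r_i − f(r_i)·(f′(r_i))^{-1} mod 19^{i+2}, with f′(x) = 2x. Iterate:
  r_0 = 6 (mod 19)
  r_1 = 329 (mod 361)
  r_2 = 1412 (mod 6859)
  r_3 = 118015 (mod 130321)
  r_4 = 1812188 (mod 2476099)
Final: r_4 = 1812188, and one checks f(r_4) ≡ 0 mod 19^5.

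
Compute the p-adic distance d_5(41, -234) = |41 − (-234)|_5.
d_5(41, -234) = 1/25

Step 1 — x − y = 41 − (-234) = 275. Step 2 — v_5(275) = 2 (factor: 275 = (5^2 · 11); the sign does not affect v_p). Step 3 — |x − y|_5 = 5^{-2} = 1/25.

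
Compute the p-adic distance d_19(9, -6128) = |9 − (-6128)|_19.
d_19(9, -6128) = 1/361

Step 1 — x − y = 9 − (-6128) = 6137. Step 2 — v_19(6137) = 2 (factor: 6137 = (19^2 · 17); the sign does not affect v_p). Step 3 — |x − y|_19 = 19^{-2} = 1/361.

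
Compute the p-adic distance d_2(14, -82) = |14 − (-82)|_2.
d_2(14, -82) = 1/32

Step 1 — x − y = 14 − (-82) = 96. Step 2 — v_2(96) = 5 (factor: 96 = (2^5 · 3); the sign does not affect v_p). Step 3 — |x − y|_2 = 2^{-5} = 1/32.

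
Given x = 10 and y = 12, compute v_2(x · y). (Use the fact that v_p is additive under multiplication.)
v_2(120) = 3

v_p(x) = 1 (factor: 10 = 2^1 · 5); v_p(y) = 2 (factor: 12 = 2^2 · 3). Additivity: v_p(xy) = v_p(x) + v_p(y) = 1 + 2 = 3. (Direct check: xy = 120 = 2^3 · (15).)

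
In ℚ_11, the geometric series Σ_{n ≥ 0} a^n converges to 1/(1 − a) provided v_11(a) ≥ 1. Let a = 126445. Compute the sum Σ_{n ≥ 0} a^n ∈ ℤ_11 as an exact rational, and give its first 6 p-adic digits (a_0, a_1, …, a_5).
Σ a^n = 1/(1 − a) = -1/126444;  first 6 digits = (1, 0, 0, 7, 8, 0)

v_11(a) = 3 ≥ 1, so the series converges in ℤ_11 to 1/(1 − a) = 1/(1 − 126445) = -1/126444. Expand this rational in ℤ_11: compute digits iteratively via d_i = x_i mod 11, x_{i+1} = (x_i − d_i)/11. The first 6 digits are (1, 0, 0, 7, 8, 0).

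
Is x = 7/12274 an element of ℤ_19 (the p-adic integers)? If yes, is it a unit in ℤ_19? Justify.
x ∉ ℤ_19 (v_19(x) = -2 < 0)

ℤ_19 = {x ∈ ℚ_19 : v_19(x) ≥ 0} and ℤ_19^× = {x ∈ ℤ_19 : v_19(x) = 0}. Here v_19(7/12274) = v_19(num) − v_19(den) = -2; compare against these criteria.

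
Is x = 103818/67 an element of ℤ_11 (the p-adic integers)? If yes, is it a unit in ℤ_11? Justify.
x ∈ ℤ_11 but not a unit; v_11(x) = 3 > 0

ℤ_11 = {x ∈ ℚ_11 : v_11(x) ≥ 0} and ℤ_11^× = {x ∈ ℤ_11 : v_11(x) = 0}. Here v_11(103818/67) = v_11(num) − v_11(den) = 3; compare against these criteria.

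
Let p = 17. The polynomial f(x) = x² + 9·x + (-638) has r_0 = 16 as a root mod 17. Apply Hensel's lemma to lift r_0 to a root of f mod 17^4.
r_3 = 13055 (mod 83521)

Hensel: r_{i+1} = r_i − f(r_i)·(f′(r_i))^{-1} mod 17^{i+2}, f′(x) = 2x + 9. Iterate:
  r_0 = 16 (mod 17)
  r_1 = 50 (mod 289)
  r_2 = 3229 (mod 4913)
  r_3 = 13055 (mod 83521)
Final: r = 13055 satisfies f(r) ≡ 0 mod 17^4.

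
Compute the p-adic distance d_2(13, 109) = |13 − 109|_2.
d_2(13, 109) = 1/32

Step 1 — x − y = 13 − 109 = -96. Step 2 — v_2(-96) = 5 (factor: -96 = −(2^5 · 3); the sign does not affect v_p). Step 3 — |x − y|_2 = 2^{-5} = 1/32.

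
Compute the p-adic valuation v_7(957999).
v_7(957999) = 5

v_7(n) is the largest exponent k such that 7^k divides n. Factor out: 957999 = 7^5 · 57. (Sign doesn't affect v_p.) So v_7(957999) = 5.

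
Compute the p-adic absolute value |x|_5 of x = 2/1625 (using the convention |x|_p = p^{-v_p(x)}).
|2/1625|_5 = 125

Step 1 — compute v_5(x) by factoring powers of 5 out of the numerator and denominator: v_5(2/1625) = -3. Step 2 — apply |x|_p = p^{-v_p(x)} = 5^{3} = 125.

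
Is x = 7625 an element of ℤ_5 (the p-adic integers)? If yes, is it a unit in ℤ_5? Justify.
x ∈ ℤ_5 but not a unit; v_5(x) = 3 > 0

ℤ_5 = {x ∈ ℚ_5 : v_5(x) ≥ 0} and ℤ_5^× = {x ∈ ℤ_5 : v_5(x) = 0}. Here v_5(7625) = v_5(num) − v_5(den) = 3; compare against these criteria.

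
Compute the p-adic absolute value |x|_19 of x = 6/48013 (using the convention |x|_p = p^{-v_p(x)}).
|6/48013|_19 = 6859

Step 1 — compute v_19(x) by factoring powers of 19 out of the numerator and denominator: v_19(6/48013) = -3. Step 2 — apply |x|_p = p^{-v_p(x)} = 19^{3} = 6859.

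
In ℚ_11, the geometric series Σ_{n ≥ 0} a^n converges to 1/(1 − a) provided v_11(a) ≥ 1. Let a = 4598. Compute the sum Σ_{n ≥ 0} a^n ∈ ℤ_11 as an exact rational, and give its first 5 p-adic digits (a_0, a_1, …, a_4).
Σ a^n = 1/(1 − a) = -1/4597;  first 5 digits = (1, 0, 5, 3, 3)

v_11(a) = 2 ≥ 1, so the series converges in ℤ_11 to 1/(1 − a) = 1/(1 − 4598) = -1/4597. Expand this rational in ℤ_11: compute digits iteratively via d_i = x_i mod 11, x_{i+1} = (x_i − d_i)/11. The first 5 digits are (1, 0, 5, 3, 3).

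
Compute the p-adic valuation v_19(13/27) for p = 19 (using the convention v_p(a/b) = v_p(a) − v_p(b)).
v_19(13/27) = 0

Factor powers of 19 from the numerator and denominator of the reduced fraction: 13 = 19^0 · 13 and 27 = 19^0 · 27. Apply v_p(a/b) = v_p(a) − v_p(b): v_19(13/27) = 0 − 0 = 0.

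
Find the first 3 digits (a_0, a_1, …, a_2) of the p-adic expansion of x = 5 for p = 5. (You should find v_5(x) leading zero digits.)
(a_0, …, a_2) = (0, 1, 0)

v_5(5) = 1, so a_0 = ... = a_0 = 0. Factor out: x = 5^1 · u with u = 1 a unit in ℤ_5. Expand u iteratively via a_{v+i} = u_i mod 5, u_{i+1} = (u_i − a_{v+i})/5:
  u_0 = 1;  a_1 = 1;  u_1 = (u_0 − 1)/5 = 0
  u_1 = 0;  a_2 = 0;  u_2 = (u_1 − 0)/5 = 0
Digits: (0, 1, 0).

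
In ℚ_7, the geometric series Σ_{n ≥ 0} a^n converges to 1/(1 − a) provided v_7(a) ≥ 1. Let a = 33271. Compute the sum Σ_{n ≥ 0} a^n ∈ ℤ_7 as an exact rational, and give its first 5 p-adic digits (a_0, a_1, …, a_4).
Σ a^n = 1/(1 − a) = -1/33270;  first 5 digits = (1, 0, 0, 6, 6)

v_7(a) = 3 ≥ 1, so the series converges in ℤ_7 to 1/(1 − a) = 1/(1 − 33271) = -1/33270. Expand this rational in ℤ_7: compute digits iteratively via d_i = x_i mod 7, x_{i+1} = (x_i − d_i)/7. The first 5 digits are (1, 0, 0, 6, 6).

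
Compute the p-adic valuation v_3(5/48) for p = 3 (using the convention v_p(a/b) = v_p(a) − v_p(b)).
v_3(5/48) = -1

Factor powers of 3 from the numerator and denominator of the reduced fraction: 5 = 3^0 · 5 and 48 = 3^1 · 16. Apply v_p(a/b) = v_p(a) − v_p(b): v_3(5/48) = 0 − 1 = -1.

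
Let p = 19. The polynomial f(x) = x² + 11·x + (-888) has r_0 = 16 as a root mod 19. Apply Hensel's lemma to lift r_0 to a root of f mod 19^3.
r_2 = 4006 (mod 6859)

Hensel: r_{i+1} = r_i − f(r_i)·(f′(r_i))^{-1} mod 19^{i+2}, f′(x) = 2x + 11. Iterate:
  r_0 = 16 (mod 19)
  r_1 = 35 (mod 361)
  r_2 = 4006 (mod 6859)
Final: r = 4006 satisfies f(r) ≡ 0 mod 19^3.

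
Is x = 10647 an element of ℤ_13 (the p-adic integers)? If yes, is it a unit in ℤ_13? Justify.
x ∈ ℤ_13 but not a unit; v_13(x) = 2 > 0

ℤ_13 = {x ∈ ℚ_13 : v_13(x) ≥ 0} and ℤ_13^× = {x ∈ ℤ_13 : v_13(x) = 0}. Here v_13(10647) = v_13(num) − v_13(den) = 2; compare against these criteria.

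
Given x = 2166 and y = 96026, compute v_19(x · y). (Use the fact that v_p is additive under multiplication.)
v_19(207992316) = 5

v_p(x) = 2 (factor: 2166 = 19^2 · 6); v_p(y) = 3 (factor: 96026 = 19^3 · 14). Additivity: v_p(xy) = v_p(x) + v_p(y) = 2 + 3 = 5. (Direct check: xy = 207992316 = 19^5 · (84).)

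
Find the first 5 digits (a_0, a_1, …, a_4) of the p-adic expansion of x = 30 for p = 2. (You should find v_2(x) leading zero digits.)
(a_0, …, a_4) = (0, 1, 1, 1, 1)

v_2(30) = 1, so a_0 = ... = a_0 = 0. Factor out: x = 2^1 · u with u = 15 a unit in ℤ_2. Expand u iteratively via a_{v+i} = u_i mod 2, u_{i+1} = (u_i − a_{v+i})/2:
  u_0 = 15;  a_1 = 1;  u_1 = (u_0 − 1)/2 = 7
  u_1 = 7;  a_2 = 1;  u_2 = (u_1 − 1)/2 = 3
  u_2 = 3;  a_3 = 1;  u_3 = (u_2 − 1)/2 = 1
  u_3 = 1;  a_4 = 1;  u_4 = (u_3 − 1)/2 = 0
Digits: (0, 1, 1, 1, 1).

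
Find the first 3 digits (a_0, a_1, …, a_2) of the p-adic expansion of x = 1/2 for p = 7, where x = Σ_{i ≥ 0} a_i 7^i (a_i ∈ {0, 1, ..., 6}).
(a_0, …, a_2) = (4, 3, 3)

v_7(1/2) = 0 (numerator and denominator both coprime to 7), so x ∈ ℤ_7^×. Compute digits iteratively via a_i = x_i mod 7, x_{i+1} = (x_i − a_i)/7, with x_0 = x:
  x_0 = 1/2;  a_0 = 4;  x_1 = (x_0 − 4)/7 = -1/2
  x_1 = -1/2;  a_1 = 3;  x_2 = (x_1 − 3)/7 = -1/2
  x_2 = -1/2;  a_2 = 3;  x_3 = (x_2 − 3)/7 = -1/2
Digits: (4, 3, 3).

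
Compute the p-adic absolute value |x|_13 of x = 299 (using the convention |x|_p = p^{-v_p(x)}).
|299|_13 = 1/13

Step 1 — compute v_13(x) by factoring powers of 13 out of the numerator and denominator: v_13(299) = 1. Step 2 — apply |x|_p = p^{-v_p(x)} = 13^{-1} = 1/13.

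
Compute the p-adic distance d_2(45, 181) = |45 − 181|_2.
d_2(45, 181) = 1/8

Step 1 — x − y = 45 − 181 = -136. Step 2 — v_2(-136) = 3 (factor: -136 = −(2^3 · 17); the sign does not affect v_p). Step 3 — |x − y|_2 = 2^{-3} = 1/8.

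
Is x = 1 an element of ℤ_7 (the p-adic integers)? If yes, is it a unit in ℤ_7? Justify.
x ∈ ℤ_7^× (unit); v_7(x) = 0

ℤ_7 = {x ∈ ℚ_7 : v_7(x) ≥ 0} and ℤ_7^× = {x ∈ ℤ_7 : v_7(x) = 0}. Here v_7(1) = v_7(num) − v_7(den) = 0; compare against these criteria.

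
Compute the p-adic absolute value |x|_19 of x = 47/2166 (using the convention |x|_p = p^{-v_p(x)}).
|47/2166|_19 = 361

Step 1 — compute v_19(x) by factoring powers of 19 out of the numerator and denominator: v_19(47/2166) = -2. Step 2 — apply |x|_p = p^{-v_p(x)} = 19^{2} = 361.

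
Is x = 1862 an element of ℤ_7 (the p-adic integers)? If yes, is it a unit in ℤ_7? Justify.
x ∈ ℤ_7 but not a unit; v_7(x) = 2 > 0

ℤ_7 = {x ∈ ℚ_7 : v_7(x) ≥ 0} and ℤ_7^× = {x ∈ ℤ_7 : v_7(x) = 0}. Here v_7(1862) = v_7(num) − v_7(den) = 2; compare against these criteria.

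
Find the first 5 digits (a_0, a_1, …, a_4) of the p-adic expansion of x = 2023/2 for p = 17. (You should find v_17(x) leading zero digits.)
(a_0, …, a_4) = (0, 0, 12, 8, 8)

v_17(2023/2) = 2, so a_0 = ... = a_1 = 0. Factor out: x = 17^2 · u with u = 7/2 a unit in ℤ_17. Expand u iteratively via a_{v+i} = u_i mod 17, u_{i+1} = (u_i − a_{v+i})/17:
  u_0 = 7/2;  a_2 = 12;  u_1 = (u_0 − 12)/17 = -1/2
  u_1 = -1/2;  a_3 = 8;  u_2 = (u_1 − 8)/17 = -1/2
  u_2 = -1/2;  a_4 = 8;  u_3 = (u_2 − 8)/17 = -1/2
Digits: (0, 0, 12, 8, 8).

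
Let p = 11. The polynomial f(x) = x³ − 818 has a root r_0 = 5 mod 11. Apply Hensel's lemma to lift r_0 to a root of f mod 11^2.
r_1 = 82 (mod 121)

Hensel: r_{i+1} = r_i − f(r_i)/f′(r_i) mod 11^{i+2}, where f′(x) = 3x². Iterate:
  r_0 = 5 (mod 11)
  r_1 = 82 (mod 121)
Final: r = 82 with f(r) ≡ 0 mod 11^2.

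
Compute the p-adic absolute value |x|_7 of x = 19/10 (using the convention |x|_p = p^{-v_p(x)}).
|19/10|_7 = 1

Step 1 — compute v_7(x) by factoring powers of 7 out of the numerator and denominator: v_7(19/10) = 0. Step 2 — apply |x|_p = p^{-v_p(x)} = 7^{0} = 1.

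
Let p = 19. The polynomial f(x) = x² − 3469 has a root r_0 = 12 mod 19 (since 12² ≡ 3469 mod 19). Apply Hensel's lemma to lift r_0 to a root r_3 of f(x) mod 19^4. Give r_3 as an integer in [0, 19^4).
r_3 = 5731 (mod 130321)

Hensel's recurrence: r_{i+1} = r_i − f(r_i)·(f′(r_i))^{-1} mod 19^{i+2}, with f′(x) = 2x. Iterate:
  r_0 = 12 (mod 19)
  r_1 = 316 (mod 361)
  r_2 = 5731 (mod 6859)
  r_3 = 5731 (mod 130321)
Final: r_3 = 5731, and one checks f(r_3) ≡ 0 mod 19^4.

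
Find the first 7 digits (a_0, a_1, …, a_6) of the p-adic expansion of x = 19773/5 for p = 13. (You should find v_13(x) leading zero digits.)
(a_0, …, a_6) = (0, 0, 0, 7, 10, 7, 2)

v_13(19773/5) = 3, so a_0 = ... = a_2 = 0. Factor out: x = 13^3 · u with u = 9/5 a unit in ℤ_13. Expand u iteratively via a_{v+i} = u_i mod 13, u_{i+1} = (u_i − a_{v+i})/13:
  u_0 = 9/5;  a_3 = 7;  u_1 = (u_0 − 7)/13 = -2/5
  u_1 = -2/5;  a_4 = 10;  u_2 = (u_1 − 10)/13 = -4/5
  u_2 = -4/5;  a_5 = 7;  u_3 = (u_2 − 7)/13 = -3/5
  u_3 = -3/5;  a_6 = 2;  u_4 = (u_3 − 2)/13 = -1/5
Digits: (0, 0, 0, 7, 10, 7, 2).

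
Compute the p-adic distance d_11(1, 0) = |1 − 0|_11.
d_11(1, 0) = 1

Step 1 — x − y = 1 − 0 = 1. Step 2 — v_11(1) = 0 (factor: 1 = (11^0 · 1); the sign does not affect v_p). Step 3 — |x − y|_11 = 11^{0} = 1.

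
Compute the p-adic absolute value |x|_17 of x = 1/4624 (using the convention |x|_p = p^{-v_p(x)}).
|1/4624|_17 = 289

Step 1 — compute v_17(x) by factoring powers of 17 out of the numerator and denominator: v_17(1/4624) = -2. Step 2 — apply |x|_p = p^{-v_p(x)} = 17^{2} = 289.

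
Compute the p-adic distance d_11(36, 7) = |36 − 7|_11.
d_11(36, 7) = 1

Step 1 — x − y = 36 − 7 = 29. Step 2 — v_11(29) = 0 (factor: 29 = (11^0 · 29); the sign does not affect v_p). Step 3 — |x − y|_11 = 11^{0} = 1.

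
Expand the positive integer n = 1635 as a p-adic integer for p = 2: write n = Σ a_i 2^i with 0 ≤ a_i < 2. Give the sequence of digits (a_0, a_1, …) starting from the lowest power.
(a_0, a_1, …) = (1, 1, 0, 0, 0, 1, 1, 0, 0, 1, 1)

Repeated division by 2 gives the digits low-to-high: 1635 = 1 + 1·2^1 + 1·2^5 + 1·2^6 + 1·2^9 + 1·2^10. Digit sequence: (1, 1, 0, 0, 0, 1, 1, 0, 0, 1, 1).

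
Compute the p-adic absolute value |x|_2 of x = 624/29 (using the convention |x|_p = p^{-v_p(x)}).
|624/29|_2 = 1/16

Step 1 — compute v_2(x) by factoring powers of 2 out of the numerator and denominator: v_2(624/29) = 4. Step 2 — apply |x|_p = p^{-v_p(x)} = 2^{-4} = 1/16.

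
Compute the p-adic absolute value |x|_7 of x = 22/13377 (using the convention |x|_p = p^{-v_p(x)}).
|22/13377|_7 = 343

Step 1 — compute v_7(x) by factoring powers of 7 out of the numerator and denominator: v_7(22/13377) = -3. Step 2 — apply |x|_p = p^{-v_p(x)} = 7^{3} = 343.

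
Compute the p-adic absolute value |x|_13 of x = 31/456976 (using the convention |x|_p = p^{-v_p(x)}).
|31/456976|_13 = 28561

Step 1 — compute v_13(x) by factoring powers of 13 out of the numerator and denominator: v_13(31/456976) = -4. Step 2 — apply |x|_p = p^{-v_p(x)} = 13^{4} = 28561.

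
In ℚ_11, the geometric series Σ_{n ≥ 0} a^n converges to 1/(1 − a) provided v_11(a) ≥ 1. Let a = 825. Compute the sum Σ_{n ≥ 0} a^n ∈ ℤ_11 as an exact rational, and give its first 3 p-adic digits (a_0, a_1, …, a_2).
Σ a^n = 1/(1 − a) = -1/824;  first 3 digits = (1, 9, 10)

v_11(a) = 1 ≥ 1, so the series converges in ℤ_11 to 1/(1 − a) = 1/(1 − 825) = -1/824. Expand this rational in ℤ_11: compute digits iteratively via d_i = x_i mod 11, x_{i+1} = (x_i − d_i)/11. The first 3 digits are (1, 9, 10).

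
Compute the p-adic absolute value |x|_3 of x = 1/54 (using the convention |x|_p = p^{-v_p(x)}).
|1/54|_3 = 27

Step 1 — compute v_3(x) by factoring powers of 3 out of the numerator and denominator: v_3(1/54) = -3. Step 2 — apply |x|_p = p^{-v_p(x)} = 3^{3} = 27.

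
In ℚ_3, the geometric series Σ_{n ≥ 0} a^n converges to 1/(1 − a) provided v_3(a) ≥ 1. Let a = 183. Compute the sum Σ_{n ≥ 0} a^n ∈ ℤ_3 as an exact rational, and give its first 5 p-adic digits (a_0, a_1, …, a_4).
Σ a^n = 1/(1 − a) = -1/182;  first 5 digits = (1, 1, 0, 0, 0)

v_3(a) = 1 ≥ 1, so the series converges in ℤ_3 to 1/(1 − a) = 1/(1 − 183) = -1/182. Expand this rational in ℤ_3: compute digits iteratively via d_i = x_i mod 3, x_{i+1} = (x_i − d_i)/3. The first 5 digits are (1, 1, 0, 0, 0).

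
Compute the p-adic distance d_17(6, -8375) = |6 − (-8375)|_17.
d_17(6, -8375) = 1/289

Step 1 — x − y = 6 − (-8375) = 8381. Step 2 — v_17(8381) = 2 (factor: 8381 = (17^2 · 29); the sign does not affect v_p). Step 3 — |x − y|_17 = 17^{-2} = 1/289.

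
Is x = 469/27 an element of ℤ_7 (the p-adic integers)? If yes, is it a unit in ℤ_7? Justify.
x ∈ ℤ_7 but not a unit; v_7(x) = 1 > 0

ℤ_7 = {x ∈ ℚ_7 : v_7(x) ≥ 0} and ℤ_7^× = {x ∈ ℤ_7 : v_7(x) = 0}. Here v_7(469/27) = v_7(num) − v_7(den) = 1; compare against these criteria.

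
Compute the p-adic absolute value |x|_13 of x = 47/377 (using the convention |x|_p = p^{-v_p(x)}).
|47/377|_13 = 13

Step 1 — compute v_13(x) by factoring powers of 13 out of the numerator and denominator: v_13(47/377) = -1. Step 2 — apply |x|_p = p^{-v_p(x)} = 13^{1} = 13.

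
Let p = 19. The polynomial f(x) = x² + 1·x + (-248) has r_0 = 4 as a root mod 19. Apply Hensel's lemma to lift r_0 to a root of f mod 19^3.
r_2 = 2075 (mod 6859)

Hensel: r_{i+1} = r_i − f(r_i)·(f′(r_i))^{-1} mod 19^{i+2}, f′(x) = 2x + 1. Iterate:
  r_0 = 4 (mod 19)
  r_1 = 270 (mod 361)
  r_2 = 2075 (mod 6859)
Final: r = 2075 satisfies f(r) ≡ 0 mod 19^3.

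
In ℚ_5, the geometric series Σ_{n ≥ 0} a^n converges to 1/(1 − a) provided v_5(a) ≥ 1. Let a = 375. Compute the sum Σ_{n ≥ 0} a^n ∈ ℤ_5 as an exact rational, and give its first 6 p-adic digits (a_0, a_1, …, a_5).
Σ a^n = 1/(1 − a) = -1/374;  first 6 digits = (1, 0, 0, 3, 0, 0)

v_5(a) = 3 ≥ 1, so the series converges in ℤ_5 to 1/(1 − a) = 1/(1 − 375) = -1/374. Expand this rational in ℤ_5: compute digits iteratively via d_i = x_i mod 5, x_{i+1} = (x_i − d_i)/5. The first 6 digits are (1, 0, 0, 3, 0, 0).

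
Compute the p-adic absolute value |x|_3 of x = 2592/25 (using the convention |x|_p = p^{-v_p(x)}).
|2592/25|_3 = 1/81

Step 1 — compute v_3(x) by factoring powers of 3 out of the numerator and denominator: v_3(2592/25) = 4. Step 2 — apply |x|_p = p^{-v_p(x)} = 3^{-4} = 1/81.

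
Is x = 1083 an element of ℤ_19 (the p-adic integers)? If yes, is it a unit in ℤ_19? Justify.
x ∈ ℤ_19 but not a unit; v_19(x) = 2 > 0

ℤ_19 = {x ∈ ℚ_19 : v_19(x) ≥ 0} and ℤ_19^× = {x ∈ ℤ_19 : v_19(x) = 0}. Here v_19(1083) = v_19(num) − v_19(den) = 2; compare against these criteria.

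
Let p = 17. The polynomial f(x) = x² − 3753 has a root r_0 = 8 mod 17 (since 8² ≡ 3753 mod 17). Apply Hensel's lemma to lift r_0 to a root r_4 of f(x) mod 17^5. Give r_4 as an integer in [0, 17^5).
r_4 = 645702 (mod 1419857)

Hensel's recurrence: r_{i+1} = r_i − f(r_i)·(f′(r_i))^{-1} mod 17^{i+2}, with f′(x) = 2x. Iterate:
  r_0 = 8 (mod 17)
  r_1 = 76 (mod 289)
  r_2 = 2099 (mod 4913)
  r_3 = 61055 (mod 83521)
  r_4 = 645702 (mod 1419857)
Final: r_4 = 645702, and one checks f(r_4) ≡ 0 mod 17^5.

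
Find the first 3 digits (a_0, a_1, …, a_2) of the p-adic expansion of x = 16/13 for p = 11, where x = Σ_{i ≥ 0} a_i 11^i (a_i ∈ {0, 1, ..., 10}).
(a_0, …, a_2) = (8, 7, 1)

v_11(16/13) = 0 (numerator and denominator both coprime to 11), so x ∈ ℤ_11^×. Compute digits iteratively via a_i = x_i mod 11, x_{i+1} = (x_i − a_i)/11, with x_0 = x:
  x_0 = 16/13;  a_0 = 8;  x_1 = (x_0 − 8)/11 = -8/13
  x_1 = -8/13;  a_1 = 7;  x_2 = (x_1 − 7)/11 = -9/13
  x_2 = -9/13;  a_2 = 1;  x_3 = (x_2 − 1)/11 = -2/13
Digits: (8, 7, 1).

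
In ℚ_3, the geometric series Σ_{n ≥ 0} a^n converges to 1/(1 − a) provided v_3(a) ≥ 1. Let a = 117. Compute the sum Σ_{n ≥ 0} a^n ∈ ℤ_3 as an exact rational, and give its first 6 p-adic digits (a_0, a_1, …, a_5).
Σ a^n = 1/(1 − a) = -1/116;  first 6 digits = (1, 0, 1, 1, 2, 2)

v_3(a) = 2 ≥ 1, so the series converges in ℤ_3 to 1/(1 − a) = 1/(1 − 117) = -1/116. Expand this rational in ℤ_3: compute digits iteratively via d_i = x_i mod 3, x_{i+1} = (x_i − d_i)/3. The first 6 digits are (1, 0, 1, 1, 2, 2).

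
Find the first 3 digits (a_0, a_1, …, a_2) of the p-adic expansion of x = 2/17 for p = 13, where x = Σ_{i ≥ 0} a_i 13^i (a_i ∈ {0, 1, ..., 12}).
(a_0, …, a_2) = (7, 1, 6)

v_13(2/17) = 0 (numerator and denominator both coprime to 13), so x ∈ ℤ_13^×. Compute digits iteratively via a_i = x_i mod 13, x_{i+1} = (x_i − a_i)/13, with x_0 = x:
  x_0 = 2/17;  a_0 = 7;  x_1 = (x_0 − 7)/13 = -9/17
  x_1 = -9/17;  a_1 = 1;  x_2 = (x_1 − 1)/13 = -2/17
  x_2 = -2/17;  a_2 = 6;  x_3 = (x_2 − 6)/13 = -8/17
Digits: (7, 1, 6).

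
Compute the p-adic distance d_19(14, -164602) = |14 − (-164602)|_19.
d_19(14, -164602) = 1/6859

Step 1 — x − y = 14 − (-164602) = 164616. Step 2 — v_19(164616) = 3 (factor: 164616 = (19^3 · 24); the sign does not affect v_p). Step 3 — |x − y|_19 = 19^{-3} = 1/6859.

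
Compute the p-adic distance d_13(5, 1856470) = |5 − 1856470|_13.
d_13(5, 1856470) = 1/371293

Step 1 — x − y = 5 − 1856470 = -1856465. Step 2 — v_13(-1856465) = 5 (factor: -1856465 = −(13^5 · 5); the sign does not affect v_p). Step 3 — |x − y|_13 = 13^{-5} = 1/371293.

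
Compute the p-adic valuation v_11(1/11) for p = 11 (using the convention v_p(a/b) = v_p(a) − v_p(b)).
v_11(1/11) = -1

Factor powers of 11 from the numerator and denominator of the reduced fraction: 1 = 11^0 · 1 and 11 = 11^1 · 1. Apply v_p(a/b) = v_p(a) − v_p(b): v_11(1/11) = 0 − 1 = -1.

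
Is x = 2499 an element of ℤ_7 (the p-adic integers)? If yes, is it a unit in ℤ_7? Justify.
x ∈ ℤ_7 but not a unit; v_7(x) = 2 > 0

ℤ_7 = {x ∈ ℚ_7 : v_7(x) ≥ 0} and ℤ_7^× = {x ∈ ℤ_7 : v_7(x) = 0}. Here v_7(2499) = v_7(num) − v_7(den) = 2; compare against these criteria.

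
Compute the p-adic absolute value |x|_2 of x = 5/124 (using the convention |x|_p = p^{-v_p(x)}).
|5/124|_2 = 4

Step 1 — compute v_2(x) by factoring powers of 2 out of the numerator and denominator: v_2(5/124) = -2. Step 2 — apply |x|_p = p^{-v_p(x)} = 2^{2} = 4.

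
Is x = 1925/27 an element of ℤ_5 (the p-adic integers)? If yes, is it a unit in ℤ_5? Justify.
x ∈ ℤ_5 but not a unit; v_5(x) = 2 > 0

ℤ_5 = {x ∈ ℚ_5 : v_5(x) ≥ 0} and ℤ_5^× = {x ∈ ℤ_5 : v_5(x) = 0}. Here v_5(1925/27) = v_5(num) − v_5(den) = 2; compare against these criteria.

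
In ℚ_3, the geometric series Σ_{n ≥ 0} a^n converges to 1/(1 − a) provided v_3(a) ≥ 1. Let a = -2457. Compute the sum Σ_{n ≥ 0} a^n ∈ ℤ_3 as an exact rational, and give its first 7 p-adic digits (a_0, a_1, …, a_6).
Σ a^n = 1/(1 − a) = 1/2458;  first 7 digits = (1, 0, 0, 2, 2, 1, 0)

v_3(a) = 3 ≥ 1, so the series converges in ℤ_3 to 1/(1 − a) = 1/(1 − (-2457)) = 1/2458. Expand this rational in ℤ_3: compute digits iteratively via d_i = x_i mod 3, x_{i+1} = (x_i − d_i)/3. The first 7 digits are (1, 0, 0, 2, 2, 1, 0).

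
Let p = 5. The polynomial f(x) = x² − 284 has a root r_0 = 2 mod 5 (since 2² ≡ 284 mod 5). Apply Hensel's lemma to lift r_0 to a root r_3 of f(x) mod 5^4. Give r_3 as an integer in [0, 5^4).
r_3 = 472 (mod 625)

Hensel's recurrence: r_{i+1} = r_i − f(r_i)·(f′(r_i))^{-1} mod 5^{i+2}, with f′(x) = 2x. Iterate:
  r_0 = 2 (mod 5)
  r_1 = 22 (mod 25)
  r_2 = 97 (mod 125)
  r_3 = 472 (mod 625)
Final: r_3 = 472, and one checks f(r_3) ≡ 0 mod 5^4.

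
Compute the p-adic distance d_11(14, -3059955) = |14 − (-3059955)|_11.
d_11(14, -3059955) = 1/161051

Step 1 — x − y = 14 − (-3059955) = 3059969. Step 2 — v_11(3059969) = 5 (factor: 3059969 = (11^5 · 19); the sign does not affect v_p). Step 3 — |x − y|_11 = 11^{-5} = 1/161051.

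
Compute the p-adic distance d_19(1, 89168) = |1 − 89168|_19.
d_19(1, 89168) = 1/6859

Step 1 — x − y = 1 − 89168 = -89167. Step 2 — v_19(-89167) = 3 (factor: -89167 = −(19^3 · 13); the sign does not affect v_p). Step 3 — |x − y|_19 = 19^{-3} = 1/6859.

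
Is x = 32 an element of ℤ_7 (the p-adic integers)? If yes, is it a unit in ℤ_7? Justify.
x ∈ ℤ_7^× (unit); v_7(x) = 0

ℤ_7 = {x ∈ ℚ_7 : v_7(x) ≥ 0} and ℤ_7^× = {x ∈ ℤ_7 : v_7(x) = 0}. Here v_7(32) = v_7(num) − v_7(den) = 0; compare against these criteria.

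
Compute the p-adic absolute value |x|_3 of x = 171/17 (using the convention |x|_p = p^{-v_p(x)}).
|171/17|_3 = 1/9

Step 1 — compute v_3(x) by factoring powers of 3 out of the numerator and denominator: v_3(171/17) = 2. Step 2 — apply |x|_p = p^{-v_p(x)} = 3^{-2} = 1/9.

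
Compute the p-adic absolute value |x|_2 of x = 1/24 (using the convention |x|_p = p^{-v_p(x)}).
|1/24|_2 = 8

Step 1 — compute v_2(x) by factoring powers of 2 out of the numerator and denominator: v_2(1/24) = -3. Step 2 — apply |x|_p = p^{-v_p(x)} = 2^{3} = 8.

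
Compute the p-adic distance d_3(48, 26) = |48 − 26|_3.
d_3(48, 26) = 1

Step 1 — x − y = 48 − 26 = 22. Step 2 — v_3(22) = 0 (factor: 22 = (3^0 · 22); the sign does not affect v_p). Step 3 — |x − y|_3 = 3^{0} = 1.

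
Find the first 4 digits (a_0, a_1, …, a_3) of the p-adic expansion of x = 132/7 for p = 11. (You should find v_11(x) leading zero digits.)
(a_0, …, a_3) = (0, 8, 1, 3)

v_11(132/7) = 1, so a_0 = ... = a_0 = 0. Factor out: x = 11^1 · u with u = 12/7 a unit in ℤ_11. Expand u iteratively via a_{v+i} = u_i mod 11, u_{i+1} = (u_i − a_{v+i})/11:
  u_0 = 12/7;  a_1 = 8;  u_1 = (u_0 − 8)/11 = -4/7
  u_1 = -4/7;  a_2 = 1;  u_2 = (u_1 − 1)/11 = -1/7
  u_2 = -1/7;  a_3 = 3;  u_3 = (u_2 − 3)/11 = -2/7
Digits: (0, 8, 1, 3).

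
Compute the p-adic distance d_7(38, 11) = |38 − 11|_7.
d_7(38, 11) = 1

Step 1 — x − y = 38 − 11 = 27. Step 2 — v_7(27) = 0 (factor: 27 = (7^0 · 27); the sign does not affect v_p). Step 3 — |x − y|_7 = 7^{0} = 1.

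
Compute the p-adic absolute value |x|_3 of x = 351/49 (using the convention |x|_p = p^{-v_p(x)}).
|351/49|_3 = 1/27

Step 1 — compute v_3(x) by factoring powers of 3 out of the numerator and denominator: v_3(351/49) = 3. Step 2 — apply |x|_p = p^{-v_p(x)} = 3^{-3} = 1/27.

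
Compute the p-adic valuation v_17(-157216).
v_17(-157216) = 3

v_17(n) is the largest exponent k such that 17^k divides n. Factor out: -157216 = -17^3 · 32. (Sign doesn't affect v_p.) So v_17(-157216) = 3.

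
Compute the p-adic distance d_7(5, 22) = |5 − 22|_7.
d_7(5, 22) = 1

Step 1 — x − y = 5 − 22 = -17. Step 2 — v_7(-17) = 0 (factor: -17 = −(7^0 · 17); the sign does not affect v_p). Step 3 — |x − y|_7 = 7^{0} = 1.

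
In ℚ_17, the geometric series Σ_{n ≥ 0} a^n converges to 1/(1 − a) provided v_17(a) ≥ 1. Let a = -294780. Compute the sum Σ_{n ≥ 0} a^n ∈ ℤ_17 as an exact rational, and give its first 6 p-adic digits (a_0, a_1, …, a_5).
Σ a^n = 1/(1 − a) = 1/294781;  first 6 digits = (1, 0, 0, 8, 13, 16)

v_17(a) = 3 ≥ 1, so the series converges in ℤ_17 to 1/(1 − a) = 1/(1 − (-294780)) = 1/294781. Expand this rational in ℤ_17: compute digits iteratively via d_i = x_i mod 17, x_{i+1} = (x_i − d_i)/17. The first 6 digits are (1, 0, 0, 8, 13, 16).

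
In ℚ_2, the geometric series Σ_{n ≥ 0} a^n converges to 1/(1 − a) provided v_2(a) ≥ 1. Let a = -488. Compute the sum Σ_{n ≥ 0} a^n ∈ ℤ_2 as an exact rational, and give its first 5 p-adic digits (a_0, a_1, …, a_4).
Σ a^n = 1/(1 − a) = 1/489;  first 5 digits = (1, 0, 0, 1, 1)

v_2(a) = 3 ≥ 1, so the series converges in ℤ_2 to 1/(1 − a) = 1/(1 − (-488)) = 1/489. Expand this rational in ℤ_2: compute digits iteratively via d_i = x_i mod 2, x_{i+1} = (x_i − d_i)/2. The first 5 digits are (1, 0, 0, 1, 1).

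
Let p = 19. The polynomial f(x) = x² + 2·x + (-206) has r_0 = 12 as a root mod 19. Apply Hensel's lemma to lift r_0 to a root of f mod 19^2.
r_1 = 69 (mod 361)

Hensel: r_{i+1} = r_i − f(r_i)·(f′(r_i))^{-1} mod 19^{i+2}, f′(x) = 2x + 2. Iterate:
  r_0 = 12 (mod 19)
  r_1 = 69 (mod 361)
Final: r = 69 satisfies f(r) ≡ 0 mod 19^2.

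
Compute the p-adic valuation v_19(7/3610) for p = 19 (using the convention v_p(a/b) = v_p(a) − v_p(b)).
v_19(7/3610) = -2

Factor powers of 19 from the numerator and denominator of the reduced fraction: 7 = 19^0 · 7 and 3610 = 19^2 · 10. Apply v_p(a/b) = v_p(a) − v_p(b): v_19(7/3610) = 0 − 2 = -2.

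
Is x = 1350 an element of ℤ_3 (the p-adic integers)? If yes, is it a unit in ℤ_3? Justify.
x ∈ ℤ_3 but not a unit; v_3(x) = 3 > 0

ℤ_3 = {x ∈ ℚ_3 : v_3(x) ≥ 0} and ℤ_3^× = {x ∈ ℤ_3 : v_3(x) = 0}. Here v_3(1350) = v_3(num) − v_3(den) = 3; compare against these criteria.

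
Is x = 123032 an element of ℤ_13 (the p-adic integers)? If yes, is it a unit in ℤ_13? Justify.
x ∈ ℤ_13 but not a unit; v_13(x) = 3 > 0

ℤ_13 = {x ∈ ℚ_13 : v_13(x) ≥ 0} and ℤ_13^× = {x ∈ ℤ_13 : v_13(x) = 0}. Here v_13(123032) = v_13(num) − v_13(den) = 3; compare against these criteria.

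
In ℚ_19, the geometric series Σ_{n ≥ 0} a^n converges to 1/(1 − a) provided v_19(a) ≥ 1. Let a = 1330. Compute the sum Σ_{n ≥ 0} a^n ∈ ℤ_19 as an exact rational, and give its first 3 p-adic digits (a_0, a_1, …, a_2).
Σ a^n = 1/(1 − a) = -1/1329;  first 3 digits = (1, 13, 1)

v_19(a) = 1 ≥ 1, so the series converges in ℤ_19 to 1/(1 − a) = 1/(1 − 1330) = -1/1329. Expand this rational in ℤ_19: compute digits iteratively via d_i = x_i mod 19, x_{i+1} = (x_i − d_i)/19. The first 3 digits are (1, 13, 1).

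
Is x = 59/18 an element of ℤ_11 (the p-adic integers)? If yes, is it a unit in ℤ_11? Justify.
x ∈ ℤ_11^× (unit); v_11(x) = 0

ℤ_11 = {x ∈ ℚ_11 : v_11(x) ≥ 0} and ℤ_11^× = {x ∈ ℤ_11 : v_11(x) = 0}. Here v_11(59/18) = v_11(num) − v_11(den) = 0; compare against these criteria.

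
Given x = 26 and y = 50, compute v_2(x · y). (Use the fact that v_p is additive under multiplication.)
v_2(1300) = 2

v_p(x) = 1 (factor: 26 = 2^1 · 13); v_p(y) = 1 (factor: 50 = 2^1 · 25). Additivity: v_p(xy) = v_p(x) + v_p(y) = 1 + 1 = 2. (Direct check: xy = 1300 = 2^2 · (325).)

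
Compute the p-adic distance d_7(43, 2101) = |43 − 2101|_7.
d_7(43, 2101) = 1/343

Step 1 — x − y = 43 − 2101 = -2058. Step 2 — v_7(-2058) = 3 (factor: -2058 = −(7^3 · 6); the sign does not affect v_p). Step 3 — |x − y|_7 = 7^{-3} = 1/343.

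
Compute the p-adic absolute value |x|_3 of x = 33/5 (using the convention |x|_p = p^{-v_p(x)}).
|33/5|_3 = 1/3

Step 1 — compute v_3(x) by factoring powers of 3 out of the numerator and denominator: v_3(33/5) = 1. Step 2 — apply |x|_p = p^{-v_p(x)} = 3^{-1} = 1/3.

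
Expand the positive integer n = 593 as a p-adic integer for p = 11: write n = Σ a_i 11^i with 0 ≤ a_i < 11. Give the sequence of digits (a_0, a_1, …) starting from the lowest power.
(a_0, a_1, …) = (10, 9, 4)

Repeated division by 11 gives the digits low-to-high: 593 = 10 + 9·11^1 + 4·11^2. Digit sequence: (10, 9, 4).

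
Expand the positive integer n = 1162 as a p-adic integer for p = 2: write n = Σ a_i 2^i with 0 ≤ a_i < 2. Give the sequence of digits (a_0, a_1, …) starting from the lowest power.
(a_0, a_1, …) = (0, 1, 0, 1, 0, 0, 0, 1, 0, 0, 1)

Repeated division by 2 gives the digits low-to-high: 1162 = 1·2^1 + 1·2^3 + 1·2^7 + 1·2^10. Digit sequence: (0, 1, 0, 1, 0, 0, 0, 1, 0, 0, 1).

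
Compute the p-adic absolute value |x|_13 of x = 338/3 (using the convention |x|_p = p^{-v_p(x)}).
|338/3|_13 = 1/169

Step 1 — compute v_13(x) by factoring powers of 13 out of the numerator and denominator: v_13(338/3) = 2. Step 2 — apply |x|_p = p^{-v_p(x)} = 13^{-2} = 1/169.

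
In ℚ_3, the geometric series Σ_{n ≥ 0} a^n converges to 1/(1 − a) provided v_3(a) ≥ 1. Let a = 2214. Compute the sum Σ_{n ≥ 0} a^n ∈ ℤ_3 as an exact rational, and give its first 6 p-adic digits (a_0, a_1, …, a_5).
Σ a^n = 1/(1 − a) = -1/2213;  first 6 digits = (1, 0, 0, 1, 0, 0)

v_3(a) = 3 ≥ 1, so the series converges in ℤ_3 to 1/(1 − a) = 1/(1 − 2214) = -1/2213. Expand this rational in ℤ_3: compute digits iteratively via d_i = x_i mod 3, x_{i+1} = (x_i − d_i)/3. The first 6 digits are (1, 0, 0, 1, 0, 0).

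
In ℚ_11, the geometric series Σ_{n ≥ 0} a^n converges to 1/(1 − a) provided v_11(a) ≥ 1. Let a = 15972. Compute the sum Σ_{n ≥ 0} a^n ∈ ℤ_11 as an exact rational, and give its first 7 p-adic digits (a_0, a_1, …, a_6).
Σ a^n = 1/(1 − a) = -1/15971;  first 7 digits = (1, 0, 0, 1, 1, 0, 1)

v_11(a) = 3 ≥ 1, so the series converges in ℤ_11 to 1/(1 − a) = 1/(1 − 15972) = -1/15971. Expand this rational in ℤ_11: compute digits iteratively via d_i = x_i mod 11, x_{i+1} = (x_i − d_i)/11. The first 7 digits are (1, 0, 0, 1, 1, 0, 1).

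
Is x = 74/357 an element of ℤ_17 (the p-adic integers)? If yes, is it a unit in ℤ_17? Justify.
x ∉ ℤ_17 (v_17(x) = -1 < 0)

ℤ_17 = {x ∈ ℚ_17 : v_17(x) ≥ 0} and ℤ_17^× = {x ∈ ℤ_17 : v_17(x) = 0}. Here v_17(74/357) = v_17(num) − v_17(den) = -1; compare against these criteria.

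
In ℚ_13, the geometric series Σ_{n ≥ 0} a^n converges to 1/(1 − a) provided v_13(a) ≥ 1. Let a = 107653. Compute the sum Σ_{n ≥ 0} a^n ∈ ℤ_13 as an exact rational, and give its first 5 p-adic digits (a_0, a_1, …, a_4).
Σ a^n = 1/(1 − a) = -1/107652;  first 5 digits = (1, 0, 0, 10, 3)

v_13(a) = 3 ≥ 1, so the series converges in ℤ_13 to 1/(1 − a) = 1/(1 − 107653) = -1/107652. Expand this rational in ℤ_13: compute digits iteratively via d_i = x_i mod 13, x_{i+1} = (x_i − d_i)/13. The first 5 digits are (1, 0, 0, 10, 3).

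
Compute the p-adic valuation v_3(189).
v_3(189) = 3

v_3(n) is the largest exponent k such that 3^k divides n. Factor out: 189 = 3^3 · 7. (Sign doesn't affect v_p.) So v_3(189) = 3.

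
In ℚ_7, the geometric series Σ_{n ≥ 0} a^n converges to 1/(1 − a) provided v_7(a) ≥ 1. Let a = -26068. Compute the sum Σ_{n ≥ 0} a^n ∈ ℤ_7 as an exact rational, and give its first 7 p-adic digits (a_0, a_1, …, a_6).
Σ a^n = 1/(1 − a) = 1/26069;  first 7 digits = (1, 0, 0, 1, 3, 5, 0)

v_7(a) = 3 ≥ 1, so the series converges in ℤ_7 to 1/(1 − a) = 1/(1 − (-26068)) = 1/26069. Expand this rational in ℤ_7: compute digits iteratively via d_i = x_i mod 7, x_{i+1} = (x_i − d_i)/7. The first 7 digits are (1, 0, 0, 1, 3, 5, 0).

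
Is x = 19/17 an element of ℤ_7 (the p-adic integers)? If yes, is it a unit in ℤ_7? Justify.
x ∈ ℤ_7^× (unit); v_7(x) = 0

ℤ_7 = {x ∈ ℚ_7 : v_7(x) ≥ 0} and ℤ_7^× = {x ∈ ℤ_7 : v_7(x) = 0}. Here v_7(19/17) = v_7(num) − v_7(den) = 0; compare against these criteria.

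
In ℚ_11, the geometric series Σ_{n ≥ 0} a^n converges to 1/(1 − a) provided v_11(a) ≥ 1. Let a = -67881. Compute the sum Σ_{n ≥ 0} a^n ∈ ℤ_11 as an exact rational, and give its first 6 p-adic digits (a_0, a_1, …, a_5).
Σ a^n = 1/(1 − a) = 1/67882;  first 6 digits = (1, 0, 0, 4, 6, 10)

v_11(a) = 3 ≥ 1, so the series converges in ℤ_11 to 1/(1 − a) = 1/(1 − (-67881)) = 1/67882. Expand this rational in ℤ_11: compute digits iteratively via d_i = x_i mod 11, x_{i+1} = (x_i − d_i)/11. The first 6 digits are (1, 0, 0, 4, 6, 10).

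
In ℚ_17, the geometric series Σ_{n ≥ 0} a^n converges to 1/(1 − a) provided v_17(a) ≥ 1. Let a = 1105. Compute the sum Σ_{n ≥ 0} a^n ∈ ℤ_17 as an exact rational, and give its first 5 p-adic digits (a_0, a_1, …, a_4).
Σ a^n = 1/(1 − a) = -1/1104;  first 5 digits = (1, 14, 12, 0, 15)

v_17(a) = 1 ≥ 1, so the series converges in ℤ_17 to 1/(1 − a) = 1/(1 − 1105) = -1/1104. Expand this rational in ℤ_17: compute digits iteratively via d_i = x_i mod 17, x_{i+1} = (x_i − d_i)/17. The first 5 digits are (1, 14, 12, 0, 15).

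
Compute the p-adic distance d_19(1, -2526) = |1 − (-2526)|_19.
d_19(1, -2526) = 1/361

Step 1 — x − y = 1 − (-2526) = 2527. Step 2 — v_19(2527) = 2 (factor: 2527 = (19^2 · 7); the sign does not affect v_p). Step 3 — |x − y|_19 = 19^{-2} = 1/361.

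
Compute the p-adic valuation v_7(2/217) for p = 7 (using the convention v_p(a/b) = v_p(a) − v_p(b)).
v_7(2/217) = -1

Factor powers of 7 from the numerator and denominator of the reduced fraction: 2 = 7^0 · 2 and 217 = 7^1 · 31. Apply v_p(a/b) = v_p(a) − v_p(b): v_7(2/217) = 0 − 1 = -1.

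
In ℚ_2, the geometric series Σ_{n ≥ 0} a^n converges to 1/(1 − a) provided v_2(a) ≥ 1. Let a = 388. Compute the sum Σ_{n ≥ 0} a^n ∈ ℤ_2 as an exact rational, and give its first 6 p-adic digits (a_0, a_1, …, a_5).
Σ a^n = 1/(1 − a) = -1/387;  first 6 digits = (1, 0, 1, 0, 1, 0)

v_2(a) = 2 ≥ 1, so the series converges in ℤ_2 to 1/(1 − a) = 1/(1 − 388) = -1/387. Expand this rational in ℤ_2: compute digits iteratively via d_i = x_i mod 2, x_{i+1} = (x_i − d_i)/2. The first 6 digits are (1, 0, 1, 0, 1, 0).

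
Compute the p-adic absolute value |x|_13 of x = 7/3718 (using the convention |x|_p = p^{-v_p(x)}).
|7/3718|_13 = 169

Step 1 — compute v_13(x) by factoring powers of 13 out of the numerator and denominator: v_13(7/3718) = -2. Step 2 — apply |x|_p = p^{-v_p(x)} = 13^{2} = 169.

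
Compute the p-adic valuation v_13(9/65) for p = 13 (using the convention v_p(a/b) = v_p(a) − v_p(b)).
v_13(9/65) = -1

Factor powers of 13 from the numerator and denominator of the reduced fraction: 9 = 13^0 · 9 and 65 = 13^1 · 5. Apply v_p(a/b) = v_p(a) − v_p(b): v_13(9/65) = 0 − 1 = -1.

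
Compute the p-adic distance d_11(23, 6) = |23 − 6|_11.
d_11(23, 6) = 1

Step 1 — x − y = 23 − 6 = 17. Step 2 — v_11(17) = 0 (factor: 17 = (11^0 · 17); the sign does not affect v_p). Step 3 — |x − y|_11 = 11^{0} = 1.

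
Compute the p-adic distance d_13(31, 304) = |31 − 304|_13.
d_13(31, 304) = 1/13

Step 1 — x − y = 31 − 304 = -273. Step 2 — v_13(-273) = 1 (factor: -273 = −(13^1 · 21); the sign does not affect v_p). Step 3 — |x − y|_13 = 13^{-1} = 1/13.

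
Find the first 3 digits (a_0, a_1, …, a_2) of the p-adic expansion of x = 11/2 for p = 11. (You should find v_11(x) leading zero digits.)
(a_0, …, a_2) = (0, 6, 5)

v_11(11/2) = 1, so a_0 = ... = a_0 = 0. Factor out: x = 11^1 · u with u = 1/2 a unit in ℤ_11. Expand u iteratively via a_{v+i} = u_i mod 11, u_{i+1} = (u_i − a_{v+i})/11:
  u_0 = 1/2;  a_1 = 6;  u_1 = (u_0 − 6)/11 = -1/2
  u_1 = -1/2;  a_2 = 5;  u_2 = (u_1 − 5)/11 = -1/2
Digits: (0, 6, 5).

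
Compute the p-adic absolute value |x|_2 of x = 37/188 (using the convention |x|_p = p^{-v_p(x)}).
|37/188|_2 = 4

Step 1 — compute v_2(x) by factoring powers of 2 out of the numerator and denominator: v_2(37/188) = -2. Step 2 — apply |x|_p = p^{-v_p(x)} = 2^{2} = 4.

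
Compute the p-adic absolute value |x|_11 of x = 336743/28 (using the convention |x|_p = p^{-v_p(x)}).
|336743/28|_11 = 1/14641

Step 1 — compute v_11(x) by factoring powers of 11 out of the numerator and denominator: v_11(336743/28) = 4. Step 2 — apply |x|_p = p^{-v_p(x)} = 11^{-4} = 1/14641.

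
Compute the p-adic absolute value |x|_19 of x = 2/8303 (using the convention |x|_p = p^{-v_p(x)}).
|2/8303|_19 = 361

Step 1 — compute v_19(x) by factoring powers of 19 out of the numerator and denominator: v_19(2/8303) = -2. Step 2 — apply |x|_p = p^{-v_p(x)} = 19^{2} = 361.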